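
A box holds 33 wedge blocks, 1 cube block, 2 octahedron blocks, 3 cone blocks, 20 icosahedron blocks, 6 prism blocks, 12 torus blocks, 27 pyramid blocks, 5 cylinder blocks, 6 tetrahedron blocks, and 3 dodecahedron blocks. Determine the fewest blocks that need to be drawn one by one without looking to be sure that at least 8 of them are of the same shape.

An adversary could hand out at most 7 blocks per shape (7 shapes run out sooner): 7 + 1 + 2 + 3 + 7 + 6 + 7 + 7 + 5 + 6 + 3 = 54 blocks and still no shape has 8.
One more block lands in a shape already at 7, so 55 draws are enough and 54 are not.

55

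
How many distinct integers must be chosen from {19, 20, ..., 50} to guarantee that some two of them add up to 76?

Two chosen integers sum to 76 exactly when both halves of some pair {x, 76−x} with 26 ≤ x ≤ 76−x ≤ 50 are chosen — 12 such pairs.
The remaining 8 elements (those with no distinct partner in range) can never complete a 76-sum, so the worst case takes all of them and one from each pair: 8 + 12 = 20.
The 21st integer has to be the second member of some pair, so 20 + 1 = 21.

21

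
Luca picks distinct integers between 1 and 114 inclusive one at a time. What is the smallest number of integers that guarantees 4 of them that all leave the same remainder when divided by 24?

The 24 residue classes mod 24 are the pigeonholes.
With 72 integers one could put 3 in each residue class and have no class reach 4.
The 73rd integer pushes some class to 4, so 24·3 + 1 = 73.

73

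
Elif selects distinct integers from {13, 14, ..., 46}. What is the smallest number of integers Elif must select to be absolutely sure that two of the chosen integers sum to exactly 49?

Two chosen integers sum to 49 exactly when both halves of some pair {x, 49−x} with 13 ≤ x ≤ 49−x ≤ 36 are chosen — 12 such pairs.
The remaining 10 elements (those with no distinct partner in range) can never complete a 49-sum, so the worst case takes all of them and one from each pair: 10 + 12 = 22.
Pigeonhole: the 23rd integer has to be the second member of some pair, so 22 + 1 = 23.

23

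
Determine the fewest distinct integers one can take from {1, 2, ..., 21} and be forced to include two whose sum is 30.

Two chosen integers sum to 30 exactly when both halves of some pair {x, 30−x} with 9 ≤ x ≤ 30−x ≤ 21 are chosen — 6 such pairs.
The remaining 9 elements (those with no distinct partner in range) can never complete a 30-sum, so the worst case takes all of them and one from each pair: 9 + 6 = 15.
By the pigeonhole principle, the 16th integer has to be the second member of some pair, so 15 + 1 = 16.

16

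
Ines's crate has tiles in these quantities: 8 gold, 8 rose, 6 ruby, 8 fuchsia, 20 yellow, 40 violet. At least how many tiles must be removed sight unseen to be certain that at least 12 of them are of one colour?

53

Put each drawn tile into a box by colour. The largest draw with every box below 12 takes min(count, 11) from each colour; colours with fewer than 11 contribute all they have.
Σ min(cᵢ, 11) = 8 + 8 + 6 + 8 + 11 + 11 = 52.
Draw number 52 + 1 = 53 must push one box to 12.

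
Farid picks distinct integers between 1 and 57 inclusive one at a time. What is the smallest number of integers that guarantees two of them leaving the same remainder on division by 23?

24

By pigeonhole, the 23 residue classes mod 23 are the pigeonholes.
With 23 integers one could put 1 in each residue class and have no class reach 2.
The 24th integer pushes some class to 2, so 23·1 + 1 = 24.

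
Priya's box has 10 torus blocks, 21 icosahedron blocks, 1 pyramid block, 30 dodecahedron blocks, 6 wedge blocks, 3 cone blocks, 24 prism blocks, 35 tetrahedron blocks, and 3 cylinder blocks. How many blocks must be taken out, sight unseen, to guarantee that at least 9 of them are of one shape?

54

The 9 shapes are the holes; the blocks drawn are the pigeons.
To avoid 9 of any one shape, the worst case takes at most 8 of each shape, or every block of a shape that has fewer than 8.
That gives 8 + 8 + 1 + 8 + 6 + 3 + 8 + 8 + 3 = 53 blocks with no shape reaching 9.
The next block forces some shape to 9, so 53 + 1 = 54.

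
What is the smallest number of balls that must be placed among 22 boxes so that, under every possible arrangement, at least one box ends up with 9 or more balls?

177

With 176 balls one could put exactly 8 in each of the 22 boxes, and no box would reach 9.
One more ball must land in a box that already has 8, giving it 9.
So 22 × 8 + 1 = 177 balls are required.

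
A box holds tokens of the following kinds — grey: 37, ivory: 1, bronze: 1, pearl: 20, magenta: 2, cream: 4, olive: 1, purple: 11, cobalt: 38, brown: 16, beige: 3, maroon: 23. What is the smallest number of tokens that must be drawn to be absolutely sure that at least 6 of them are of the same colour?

43

An adversary could hand out at most 5 tokens per colour (6 colours run out sooner): 5 + 1 + 1 + 5 + 2 + 4 + 1 + 5 + 5 + 5 + 3 + 5 = 42 tokens and still no colour has 6.
One more token lands in a colour already at 5, so 43 draws are enough and 42 are not.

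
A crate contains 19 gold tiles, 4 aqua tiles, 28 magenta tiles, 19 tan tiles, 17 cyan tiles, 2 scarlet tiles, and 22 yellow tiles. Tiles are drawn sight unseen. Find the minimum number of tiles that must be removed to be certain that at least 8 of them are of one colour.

42

An adversary could hand out at most 7 tiles per colour (aqua, scarlet run out sooner): 7 + 4 + 7 + 7 + 7 + 2 + 7 = 41 tiles and still no colour has 8.
By pigeonhole, one more tile lands in a colour already at 7, so 42 draws are enough and 41 are not.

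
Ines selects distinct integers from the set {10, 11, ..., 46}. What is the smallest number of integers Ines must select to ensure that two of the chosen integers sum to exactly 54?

21

A set avoiding the sum 54 can contain at most one of each pair {x, 54−x}, plus the 3 elements whose complement lies outside the range or equal to its own complement.
The integers 27, …, 46 (20 of them) are such a set: any two sum to at least 27+28 = 55 > 54.
By pigeonhole, any 21st integer completes one of the 17 pairs, so 21 choices force a sum of 54.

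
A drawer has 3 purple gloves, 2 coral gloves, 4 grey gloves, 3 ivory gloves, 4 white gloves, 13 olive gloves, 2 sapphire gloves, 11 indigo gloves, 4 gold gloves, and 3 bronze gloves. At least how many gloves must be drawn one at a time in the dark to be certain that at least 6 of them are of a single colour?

36

Pigeonhole: put each drawn glove into a box by colour. The largest draw with every box below 6 takes min(count, 5) from each colour; colours with fewer than 5 contribute all they have.
Σ min(cᵢ, 5) = 3 + 2 + 4 + 3 + 4 + 5 + 2 + 5 + 4 + 3 = 35.
Draw number 35 + 1 = 36 must push one box to 6.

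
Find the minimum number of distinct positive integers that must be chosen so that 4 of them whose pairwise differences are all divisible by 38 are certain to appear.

115

Integers whose pairwise differences are multiples of 38 are exactly those sharing a remainder mod 38. The 38 residue classes mod 38 are the pigeonholes.
With 114 integers one could put 3 in each residue class and have no class reach 4.
The 115th integer pushes some class to 4, so 38·3 + 1 = 115.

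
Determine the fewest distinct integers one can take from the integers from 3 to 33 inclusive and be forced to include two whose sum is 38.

Two chosen integers sum to 38 exactly when both halves of some pair {x, 38−x} with 5 ≤ x ≤ 38−x ≤ 33 are chosen — 14 such pairs.
The remaining 3 elements (those with no distinct partner in range) can never complete a 38-sum, so the worst case takes all of them and one from each pair: 3 + 14 = 17.
By pigeonhole, the 18th integer has to be the second member of some pair, so 17 + 1 = 18.

18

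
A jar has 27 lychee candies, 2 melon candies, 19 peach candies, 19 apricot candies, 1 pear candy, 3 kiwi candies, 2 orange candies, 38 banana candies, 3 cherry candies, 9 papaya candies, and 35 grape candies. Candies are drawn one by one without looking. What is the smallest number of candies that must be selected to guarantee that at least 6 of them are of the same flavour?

An adversary could hand out at most 5 candies per flavour (5 flavours run out sooner): 5 + 2 + 5 + 5 + 1 + 3 + 2 + 5 + 3 + 5 + 5 = 41 candies and still no flavour has 6.
One more candy lands in a flavour already at 5, so 42 draws are enough and 41 are not.

42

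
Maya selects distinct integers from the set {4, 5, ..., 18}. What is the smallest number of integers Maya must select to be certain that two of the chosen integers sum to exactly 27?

11

Group the elements by complementary pair {x, 27−x}: {9,18}, {10,17}, {11,16}, …, giving 5 two-element pairs and 5 integers whose partner 27−x falls outside [4,18].
Pigeonhole: treating each of those 10 groups as a pigeonhole, one can pick one integer per group — 10 integers — with no two summing to 27.
The 11th integer lands in an occupied pair, forcing a sum of 27.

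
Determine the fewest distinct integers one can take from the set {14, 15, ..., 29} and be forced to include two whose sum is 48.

Group the elements by complementary pair {x, 48−x}: {19,29}, {20,28}, {21,27}, …, giving 5 two-element pairs; the single value 24 (it cannot pair with itself since the integers are distinct); and 5 integers whose partner 48−x falls outside [14,29].
Treating each of those 11 groups as a pigeonhole, one can pick one integer per group — 11 integers — with no two summing to 48.
The 12th integer lands in an occupied pair, forcing a sum of 48.

12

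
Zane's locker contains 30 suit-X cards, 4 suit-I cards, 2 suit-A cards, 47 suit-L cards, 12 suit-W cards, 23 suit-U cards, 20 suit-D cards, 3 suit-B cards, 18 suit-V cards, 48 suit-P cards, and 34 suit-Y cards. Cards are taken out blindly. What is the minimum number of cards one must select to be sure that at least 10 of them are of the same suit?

Put each drawn card into a box by suit. The largest draw with every box below 10 takes min(count, 9) from each suit; suits with fewer than 9 contribute all they have.
Σ min(cᵢ, 9) = 9 + 4 + 2 + 9 + 9 + 9 + 9 + 3 + 9 + 9 + 9 = 81.
Draw number 81 + 1 = 82 must push one box to 10.

82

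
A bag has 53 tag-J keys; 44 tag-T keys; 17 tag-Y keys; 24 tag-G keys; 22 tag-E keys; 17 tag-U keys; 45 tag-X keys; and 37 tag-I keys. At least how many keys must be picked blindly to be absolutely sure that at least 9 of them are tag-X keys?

In the worst case for collecting tag-X keys, every non-tag-X key comes out first.
There are 53 + 44 + 17 + 24 + 22 + 17 + 37 = 214 non-tag-X keys altogether.
After those, each further key must be tag-X, so 214 + 9 = 223 draws guarantee 9 tag-X keys.

223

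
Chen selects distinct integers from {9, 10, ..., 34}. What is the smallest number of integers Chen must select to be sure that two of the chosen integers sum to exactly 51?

18

Group the elements by complementary pair {x, 51−x}: {17,34}, {18,33}, {19,32}, …, giving 9 two-element pairs and 8 integers whose partner 51−x falls outside [9,34].
Treating each of those 17 groups as a pigeonhole, one can pick one integer per group — 17 integers — with no two summing to 51.
The 18th integer lands in an occupied pair, forcing a sum of 51.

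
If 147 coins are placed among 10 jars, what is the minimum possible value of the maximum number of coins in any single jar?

By pigeonhole, the 10 jars are the holes and the 147 coins are the pigeons.
If every jar held at most 14 coins, the total would be at most 10 × 14 = 140, which is less than 147.
So some jar holds at least ⌈147/10⌉ = 15 coins.

15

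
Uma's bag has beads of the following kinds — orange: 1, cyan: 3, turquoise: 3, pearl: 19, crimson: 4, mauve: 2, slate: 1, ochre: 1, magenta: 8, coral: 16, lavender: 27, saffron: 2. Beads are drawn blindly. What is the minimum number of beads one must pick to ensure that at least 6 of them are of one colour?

38

The 12 colours are the holes; the beads drawn are the pigeons.
To avoid 6 of any one colour, the worst case takes at most 5 of each colour, or every bead of a colour that has fewer than 5.
That gives 1 + 3 + 3 + 5 + 4 + 2 + 1 + 1 + 5 + 5 + 5 + 2 = 37 beads with no colour reaching 6.
The next bead forces some colour to 6, so 37 + 1 = 38.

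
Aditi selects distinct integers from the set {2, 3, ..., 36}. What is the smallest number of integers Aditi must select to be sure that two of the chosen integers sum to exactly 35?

Two chosen integers sum to 35 exactly when both halves of some pair {x, 35−x} with 2 ≤ x ≤ 35−x ≤ 33 are chosen — 16 such pairs.
The remaining 3 elements (those with no distinct partner in range) can never complete a 35-sum, so the worst case takes all of them and one from each pair: 3 + 16 = 19.
The 20th integer has to be the second member of some pair, so 19 + 1 = 20.

20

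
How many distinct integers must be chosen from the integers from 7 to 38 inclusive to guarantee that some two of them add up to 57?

23

Group the elements by complementary pair {x, 57−x}: {19,38}, {20,37}, {21,36}, …, giving 10 two-element pairs and 12 integers whose partner 57−x falls outside [7,38].
Pigeonhole: treating each of those 22 groups as a pigeonhole, one can pick one integer per group — 22 integers — with no two summing to 57.
The 23rd integer lands in an occupied pair, forcing a sum of 57.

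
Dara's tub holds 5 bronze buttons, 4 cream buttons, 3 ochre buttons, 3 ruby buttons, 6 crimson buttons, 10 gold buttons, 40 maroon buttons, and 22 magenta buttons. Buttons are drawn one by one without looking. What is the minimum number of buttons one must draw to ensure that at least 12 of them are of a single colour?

By the pigeonhole principle, the 8 colours are the holes; the buttons drawn are the pigeons.
To avoid 12 of any one colour, the worst case takes at most 11 of each colour, or every button of a colour that has fewer than 11.
That gives 5 + 4 + 3 + 3 + 6 + 10 + 11 + 11 = 53 buttons with no colour reaching 12.
The next button forces some colour to 12, so 53 + 1 = 54.

54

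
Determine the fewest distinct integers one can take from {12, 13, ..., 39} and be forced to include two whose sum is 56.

Two chosen integers sum to 56 exactly when both halves of some pair {x, 56−x} with 17 ≤ x ≤ 56−x ≤ 39 are chosen — 11 such pairs.
The remaining 6 elements (those with no distinct partner in range) can never complete a 56-sum, so the worst case takes all of them and one from each pair: 6 + 11 = 17.
By the pigeonhole principle, the 18th integer has to be the second member of some pair, so 17 + 1 = 18.

18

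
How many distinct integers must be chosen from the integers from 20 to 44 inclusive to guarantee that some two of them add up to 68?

16

Group the elements by complementary pair {x, 68−x}: {24,44}, {25,43}, {26,42}, …, giving 10 two-element pairs, the single value 34 (it cannot pair with itself since the integers are distinct), and 4 integers whose partner 68−x falls outside [20,44].
Treating each of those 15 groups as a pigeonhole, one can pick one integer per group — 15 integers — with no two summing to 68.
The 16th integer lands in an occupied pair, forcing a sum of 68.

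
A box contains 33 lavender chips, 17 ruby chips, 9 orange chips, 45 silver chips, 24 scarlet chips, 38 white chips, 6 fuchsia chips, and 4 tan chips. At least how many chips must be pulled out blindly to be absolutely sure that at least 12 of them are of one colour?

75

An adversary could hand out at most 11 chips per colour (orange, fuchsia, tan run out sooner): 11 + 11 + 9 + 11 + 11 + 11 + 6 + 4 = 74 chips and still no colour has 12.
Pigeonhole: one more chip lands in a colour already at 11, so 75 draws are enough and 74 are not.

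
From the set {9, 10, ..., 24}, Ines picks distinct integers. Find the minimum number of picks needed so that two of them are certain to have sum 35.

10

Two chosen integers sum to 35 exactly when both halves of some pair {x, 35−x} with 11 ≤ x ≤ 35−x ≤ 24 are chosen — 7 such pairs.
The remaining 2 elements (those with no distinct partner in range) can never complete a 35-sum, so the worst case takes all of them and one from each pair: 2 + 7 = 9.
Pigeonhole: the 10th integer has to be the second member of some pair, so 9 + 1 = 10.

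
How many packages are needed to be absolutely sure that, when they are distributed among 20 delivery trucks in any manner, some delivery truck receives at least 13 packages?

With 240 packages one could put exactly 12 in each of the 20 delivery trucks, and no delivery truck would reach 13.
By pigeonhole, one more package must land in a delivery truck that already has 12, giving it 13.
So 20 × 12 + 1 = 241 packages are required.

241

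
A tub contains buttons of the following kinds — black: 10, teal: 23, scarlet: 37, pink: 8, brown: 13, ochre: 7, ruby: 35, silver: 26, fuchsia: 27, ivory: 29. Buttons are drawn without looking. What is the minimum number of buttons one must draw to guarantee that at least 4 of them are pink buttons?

In the worst case for collecting pink buttons, every non-pink button comes out first.
There are 10 + 23 + 37 + 13 + 7 + 35 + 26 + 27 + 29 = 207 non-pink buttons altogether.
After those, each further button must be pink, so 207 + 4 = 211 draws guarantee 4 pink buttons.

211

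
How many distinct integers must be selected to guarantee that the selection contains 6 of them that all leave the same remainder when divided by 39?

196

Pigeonhole: the 39 residue classes mod 39 are the pigeonholes.
With 195 integers one could put 5 in each residue class and have no class reach 6.
The 196th integer pushes some class to 6, so 39·5 + 1 = 196.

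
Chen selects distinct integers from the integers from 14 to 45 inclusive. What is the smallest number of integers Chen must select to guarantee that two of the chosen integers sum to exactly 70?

Two chosen integers sum to 70 exactly when both halves of some pair {x, 70−x} with 25 ≤ x ≤ 70−x ≤ 45 are chosen — 10 such pairs.
The remaining 12 elements (those with no distinct partner in range) can never complete a 70-sum, so the worst case takes all of them and one from each pair: 12 + 10 = 22.
By pigeonhole, the 23rd integer has to be the second member of some pair, so 22 + 1 = 23.

23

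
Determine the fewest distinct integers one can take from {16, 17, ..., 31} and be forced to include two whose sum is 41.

12

Group the elements by complementary pair {x, 41−x}: {16,25}, {17,24}, {18,23}, …, giving 5 two-element pairs and 6 integers whose partner 41−x falls outside [16,31].
Treating each of those 11 groups as a pigeonhole, one can pick one integer per group — 11 integers — with no two summing to 41.
The 12th integer lands in an occupied pair, forcing a sum of 41.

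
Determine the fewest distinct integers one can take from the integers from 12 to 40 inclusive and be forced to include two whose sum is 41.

21

Group the elements by complementary pair {x, 41−x}: {12,29}, {13,28}, {14,27}, …, giving 9 two-element pairs and 11 integers whose partner 41−x falls outside [12,40].
Treating each of those 20 groups as a pigeonhole, one can pick one integer per group — 20 integers — with no two summing to 41.
The 21st integer lands in an occupied pair, forcing a sum of 41.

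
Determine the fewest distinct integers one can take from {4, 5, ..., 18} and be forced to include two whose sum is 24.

Two chosen integers sum to 24 exactly when both halves of some pair {x, 24−x} with 6 ≤ x ≤ 24−x ≤ 18 are chosen — 6 such pairs.
The remaining 3 elements (those with no distinct partner in range) can never complete a 24-sum, so the worst case takes all of them and one from each pair: 3 + 6 = 9.
The 10th integer has to be the second member of some pair, so 9 + 1 = 10.

10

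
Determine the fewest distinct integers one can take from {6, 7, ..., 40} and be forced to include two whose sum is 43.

A set avoiding the sum 43 can contain at most one of each pair {x, 43−x}, plus the 3 elements whose complement lies outside the range.
The integers 22, …, 40 (19 of them) are such a set: any two sum to at least 22+23 = 45 > 43.
Any 20th integer completes one of the 16 pairs, so 20 choices force a sum of 43.

20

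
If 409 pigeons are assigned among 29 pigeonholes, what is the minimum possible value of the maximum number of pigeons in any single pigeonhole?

15

The 29 pigeonholes are the holes and the 409 pigeons are the pigeons.
If every pigeonhole held at most 14 pigeons, the total would be at most 29 × 14 = 406, which is less than 409.
So some pigeonhole holds at least ⌈409/29⌉ = 15 pigeons.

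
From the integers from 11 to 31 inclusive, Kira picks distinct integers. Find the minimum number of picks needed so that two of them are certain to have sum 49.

Two chosen integers sum to 49 exactly when both halves of some pair {x, 49−x} with 18 ≤ x ≤ 49−x ≤ 31 are chosen — 7 such pairs.
The remaining 7 elements (those with no distinct partner in range) can never complete a 49-sum, so the worst case takes all of them and one from each pair: 7 + 7 = 14.
By pigeonhole, the 15th integer has to be the second member of some pair, so 14 + 1 = 15.

15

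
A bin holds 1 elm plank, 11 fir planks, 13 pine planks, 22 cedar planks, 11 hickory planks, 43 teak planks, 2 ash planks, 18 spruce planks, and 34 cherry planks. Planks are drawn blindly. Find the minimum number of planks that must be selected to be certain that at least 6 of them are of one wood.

39

Pigeonhole: put each drawn plank into a box by wood. The largest draw with every box below 6 takes min(count, 5) from each wood; woods with fewer than 5 contribute all they have.
Σ min(cᵢ, 5) = 1 + 5 + 5 + 5 + 5 + 5 + 2 + 5 + 5 = 38.
Draw number 38 + 1 = 39 must push one box to 6.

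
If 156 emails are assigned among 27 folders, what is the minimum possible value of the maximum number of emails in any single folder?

6

Pigeonhole: the 27 folders are the holes and the 156 emails are the pigeons.
If every folder held at most 5 emails, the total would be at most 27 × 5 = 135, which is less than 156.
So some folder holds at least ⌈156/27⌉ = 6 emails.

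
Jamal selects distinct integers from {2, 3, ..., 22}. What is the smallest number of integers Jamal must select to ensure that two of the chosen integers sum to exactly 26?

13

Group the elements by complementary pair {x, 26−x}: {4,22}, {5,21}, {6,20}, …, giving 9 two-element pairs; the single value 13 (it cannot pair with itself since the integers are distinct); and 2 integers whose partner 26−x falls outside [2,22].
By pigeonhole, treating each of those 12 groups as a pigeonhole, one can pick one integer per group — 12 integers — with no two summing to 26.
The 13th integer lands in an occupied pair, forcing a sum of 26.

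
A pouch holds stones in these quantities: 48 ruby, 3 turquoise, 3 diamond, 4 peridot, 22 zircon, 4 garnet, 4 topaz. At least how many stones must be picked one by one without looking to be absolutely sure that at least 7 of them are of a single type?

31

Put each drawn stone into a box by type. The largest draw with every box below 7 takes min(count, 6) from each type; types with fewer than 6 contribute all they have.
Σ min(cᵢ, 6) = 6 + 3 + 3 + 4 + 6 + 4 + 4 = 30.
Draw number 30 + 1 = 31 must push one box to 7.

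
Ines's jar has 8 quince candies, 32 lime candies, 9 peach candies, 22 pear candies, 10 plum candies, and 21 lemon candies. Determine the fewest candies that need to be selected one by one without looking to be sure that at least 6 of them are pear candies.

86

In the worst case for collecting pear candies, every non-pear candy comes out first.
There are 8 + 32 + 9 + 10 + 21 = 80 non-pear candies altogether.
After those, each further candy must be pear, so 80 + 6 = 86 draws guarantee 6 pear candies.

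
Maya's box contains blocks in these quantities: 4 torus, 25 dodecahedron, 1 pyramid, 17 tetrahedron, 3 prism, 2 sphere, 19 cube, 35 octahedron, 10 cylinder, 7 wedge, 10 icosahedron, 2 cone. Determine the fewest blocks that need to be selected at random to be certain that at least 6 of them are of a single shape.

48

By pigeonhole, the 12 shapes are the holes; the blocks drawn are the pigeons.
To avoid 6 of any one shape, the worst case takes at most 5 of each shape, or every block of a shape that has fewer than 5.
That gives 4 + 5 + 1 + 5 + 3 + 2 + 5 + 5 + 5 + 5 + 5 + 2 = 47 blocks with no shape reaching 6.
The next block forces some shape to 6, so 47 + 1 = 48.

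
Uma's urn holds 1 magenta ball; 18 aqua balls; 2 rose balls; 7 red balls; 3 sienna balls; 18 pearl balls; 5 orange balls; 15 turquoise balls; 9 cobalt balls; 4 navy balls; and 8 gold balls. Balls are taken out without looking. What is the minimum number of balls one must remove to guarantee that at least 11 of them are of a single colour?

The 11 colours are the holes; the balls drawn are the pigeons.
To avoid 11 of any one colour, the worst case takes at most 10 of each colour, or every ball of a colour that has fewer than 10.
That gives 1 + 10 + 2 + 7 + 3 + 10 + 5 + 10 + 9 + 4 + 8 = 69 balls with no colour reaching 11.
The next ball forces some colour to 11, so 69 + 1 = 70.

70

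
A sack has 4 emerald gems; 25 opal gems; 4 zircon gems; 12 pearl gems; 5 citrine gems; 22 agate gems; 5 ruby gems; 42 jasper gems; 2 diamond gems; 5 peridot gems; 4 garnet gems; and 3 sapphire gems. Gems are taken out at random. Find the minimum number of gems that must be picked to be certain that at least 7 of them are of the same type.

57

An adversary could hand out at most 6 gems per type (8 types run out sooner): 4 + 6 + 4 + 6 + 5 + 6 + 5 + 6 + 2 + 5 + 4 + 3 = 56 gems and still no type has 7.
One more gem lands in a type already at 6, so 57 draws are enough and 56 are not.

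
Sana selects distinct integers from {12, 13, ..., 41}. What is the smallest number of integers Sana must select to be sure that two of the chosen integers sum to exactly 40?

23

Two chosen integers sum to 40 exactly when both halves of some pair {x, 40−x} with 12 ≤ x ≤ 40−x ≤ 28 are chosen — 8 such pairs.
The remaining 14 elements (those with no distinct partner in range) can never complete a 40-sum, so the worst case takes all of them and one from each pair: 14 + 8 = 22.
The 23rd integer has to be the second member of some pair, so 22 + 1 = 23.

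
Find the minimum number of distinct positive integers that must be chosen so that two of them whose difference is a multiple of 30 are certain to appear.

31

Integers whose pairwise differences are multiples of 30 are exactly those sharing a remainder mod 30. Pigeonhole: the 30 residue classes mod 30 are the pigeonholes.
With 30 integers one could put 1 in each residue class and have no class reach 2.
The 31st integer pushes some class to 2, so 30·1 + 1 = 31.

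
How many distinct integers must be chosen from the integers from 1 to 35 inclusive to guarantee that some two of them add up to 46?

Two chosen integers sum to 46 exactly when both halves of some pair {x, 46−x} with 11 ≤ x ≤ 46−x ≤ 35 are chosen — 12 such pairs.
The remaining 11 elements (those with no distinct partner in range) can never complete a 46-sum, so the worst case takes all of them and one from each pair: 11 + 12 = 23.
By pigeonhole, the 24th integer has to be the second member of some pair, so 23 + 1 = 24.

24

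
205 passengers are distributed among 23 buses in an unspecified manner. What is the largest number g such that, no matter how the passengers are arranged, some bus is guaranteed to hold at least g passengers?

9

The 23 buses are the holes and the 205 passengers are the pigeons.
If every bus held at most 8 passengers, the total would be at most 23 × 8 = 184, which is less than 205.
So some bus holds at least ⌈205/23⌉ = 9 passengers.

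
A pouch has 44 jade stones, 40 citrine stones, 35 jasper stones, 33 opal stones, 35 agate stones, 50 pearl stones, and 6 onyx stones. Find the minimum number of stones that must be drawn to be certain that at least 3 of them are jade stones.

202

In the worst case for collecting jade stones, every non-jade stone comes out first.
There are 40 + 35 + 33 + 35 + 50 + 6 = 199 non-jade stones altogether.
After those, each further stone must be jade, so 199 + 3 = 202 draws guarantee 3 jade stones.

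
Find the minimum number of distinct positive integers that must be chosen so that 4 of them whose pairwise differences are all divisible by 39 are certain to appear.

118

Integers whose pairwise differences are multiples of 39 are exactly those sharing a remainder mod 39. The 39 residue classes mod 39 are the pigeonholes.
With 117 integers one could put 3 in each residue class and have no class reach 4.
The 118th integer pushes some class to 4, so 39·3 + 1 = 118.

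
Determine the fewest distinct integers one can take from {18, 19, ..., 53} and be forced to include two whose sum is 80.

24

Two chosen integers sum to 80 exactly when both halves of some pair {x, 80−x} with 27 ≤ x ≤ 80−x ≤ 53 are chosen — 13 such pairs.
The remaining 10 elements (those with no distinct partner in range) can never complete a 80-sum, so the worst case takes all of them and one from each pair: 10 + 13 = 23.
By pigeonhole, the 24th integer has to be the second member of some pair, so 23 + 1 = 24.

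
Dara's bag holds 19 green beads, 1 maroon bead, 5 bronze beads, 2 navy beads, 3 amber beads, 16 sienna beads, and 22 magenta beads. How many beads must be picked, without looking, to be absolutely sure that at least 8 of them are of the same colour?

33

By the pigeonhole principle, the 7 colours are the holes; the beads drawn are the pigeons.
To avoid 8 of any one colour, the worst case takes at most 7 of each colour, or every bead of a colour that has fewer than 7.
That gives 7 + 1 + 5 + 2 + 3 + 7 + 7 = 32 beads with no colour reaching 8.
The next bead forces some colour to 8, so 32 + 1 = 33.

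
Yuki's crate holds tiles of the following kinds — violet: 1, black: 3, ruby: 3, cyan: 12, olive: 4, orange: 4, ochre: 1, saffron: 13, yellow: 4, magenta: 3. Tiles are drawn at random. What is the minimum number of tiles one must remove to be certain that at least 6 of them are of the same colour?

34

By pigeonhole, put each drawn tile into a box by colour. The largest draw with every box below 6 takes min(count, 5) from each colour; colours with fewer than 5 contribute all they have.
Σ min(cᵢ, 5) = 1 + 3 + 3 + 5 + 4 + 4 + 1 + 5 + 4 + 3 = 33.
Draw number 33 + 1 = 34 must push one box to 6.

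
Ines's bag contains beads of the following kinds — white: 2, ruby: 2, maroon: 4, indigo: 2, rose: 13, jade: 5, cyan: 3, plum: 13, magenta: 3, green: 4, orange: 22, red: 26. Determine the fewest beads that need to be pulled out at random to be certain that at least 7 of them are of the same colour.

50

Pigeonhole: the 12 colours are the holes; the beads drawn are the pigeons.
To avoid 7 of any one colour, the worst case takes at most 6 of each colour, or every bead of a colour that has fewer than 6.
That gives 2 + 2 + 4 + 2 + 6 + 5 + 3 + 6 + 3 + 4 + 6 + 6 = 49 beads with no colour reaching 7.
The next bead forces some colour to 7, so 49 + 1 = 50.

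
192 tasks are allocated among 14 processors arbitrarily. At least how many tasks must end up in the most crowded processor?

14

By pigeonhole, the 14 processors are the holes and the 192 tasks are the pigeons.
If every processor held at most 13 tasks, the total would be at most 14 × 13 = 182, which is less than 192.
So some processor holds at least ⌈192/14⌉ = 14 tasks.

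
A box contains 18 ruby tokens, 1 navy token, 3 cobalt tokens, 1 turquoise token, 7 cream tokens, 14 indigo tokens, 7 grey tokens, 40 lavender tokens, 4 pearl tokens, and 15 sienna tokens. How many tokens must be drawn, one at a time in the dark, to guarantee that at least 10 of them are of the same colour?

An adversary could hand out at most 9 tokens per colour (6 colours run out sooner): 9 + 1 + 3 + 1 + 7 + 9 + 7 + 9 + 4 + 9 = 59 tokens and still no colour has 10.
One more token lands in a colour already at 9, so 60 draws are enough and 59 are not.

60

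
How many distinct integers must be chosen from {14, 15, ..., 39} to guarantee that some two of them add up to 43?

19

Two chosen integers sum to 43 exactly when both halves of some pair {x, 43−x} with 14 ≤ x ≤ 43−x ≤ 29 are chosen — 8 such pairs.
The remaining 10 elements (those with no distinct partner in range) can never complete a 43-sum, so the worst case takes all of them and one from each pair: 10 + 8 = 18.
By pigeonhole, the 19th integer has to be the second member of some pair, so 18 + 1 = 19.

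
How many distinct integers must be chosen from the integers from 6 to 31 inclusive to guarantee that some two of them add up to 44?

A set avoiding the sum 44 can contain at most one of each pair {x, 44−x}, plus the 8 elements whose complement lies outside the range or equal to its own complement.
The integers 6, …, 22 (17 of them) are such a set: any two sum to at least 6+7 = 13 and at most 21+22 = 43 < 44.
By the pigeonhole principle, any 18th integer completes one of the 9 pairs, so 18 choices force a sum of 44.

18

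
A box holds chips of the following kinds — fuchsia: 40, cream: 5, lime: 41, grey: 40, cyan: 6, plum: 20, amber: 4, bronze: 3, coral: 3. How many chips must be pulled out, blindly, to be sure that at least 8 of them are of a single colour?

50

By pigeonhole, the 9 colours are the holes; the chips drawn are the pigeons.
To avoid 8 of any one colour, the worst case takes at most 7 of each colour, or every chip of a colour that has fewer than 7.
That gives 7 + 5 + 7 + 7 + 6 + 7 + 4 + 3 + 3 = 49 chips with no colour reaching 8.
The next chip forces some colour to 8, so 49 + 1 = 50.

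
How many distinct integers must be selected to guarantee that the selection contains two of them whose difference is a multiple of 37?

Integers whose pairwise differences are multiples of 37 are exactly those sharing a remainder mod 37. The 37 residue classes mod 37 are the pigeonholes.
With 37 integers one could put 1 in each residue class and have no class reach 2.
The 38th integer pushes some class to 2, so 37·1 + 1 = 38.

38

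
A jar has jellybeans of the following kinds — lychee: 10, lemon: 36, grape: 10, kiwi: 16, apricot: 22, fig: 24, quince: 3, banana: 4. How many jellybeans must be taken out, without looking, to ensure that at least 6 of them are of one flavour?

38

Pigeonhole: the 8 flavours are the holes; the jellybeans drawn are the pigeons.
To avoid 6 of any one flavour, the worst case takes at most 5 of each flavour, or every jellybean of a flavour that has fewer than 5.
That gives 5 + 5 + 5 + 5 + 5 + 5 + 3 + 4 = 37 jellybeans with no flavour reaching 6.
The next jellybean forces some flavour to 6, so 37 + 1 = 38.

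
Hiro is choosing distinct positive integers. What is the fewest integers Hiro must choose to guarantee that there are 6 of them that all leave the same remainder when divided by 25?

126

By pigeonhole, the 25 residue classes mod 25 are the pigeonholes.
With 125 integers one could put 5 in each residue class and have no class reach 6.
The 126th integer pushes some class to 6, so 25·5 + 1 = 126.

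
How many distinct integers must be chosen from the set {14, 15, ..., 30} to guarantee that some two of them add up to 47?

11

Group the elements by complementary pair {x, 47−x}: {17,30}, {18,29}, {19,28}, …, giving 7 two-element pairs and 3 integers whose partner 47−x falls outside [14,30].
Treating each of those 10 groups as a pigeonhole, one can pick one integer per group — 10 integers — with no two summing to 47.
The 11th integer lands in an occupied pair, forcing a sum of 47.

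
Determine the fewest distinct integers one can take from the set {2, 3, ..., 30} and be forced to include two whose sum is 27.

18

Group the elements by complementary pair {x, 27−x}: {2,25}, {3,24}, {4,23}, …, giving 12 two-element pairs and 5 integers whose partner 27−x falls outside [2,30].
By the pigeonhole principle, treating each of those 17 groups as a pigeonhole, one can pick one integer per group — 17 integers — with no two summing to 27.
The 18th integer lands in an occupied pair, forcing a sum of 27.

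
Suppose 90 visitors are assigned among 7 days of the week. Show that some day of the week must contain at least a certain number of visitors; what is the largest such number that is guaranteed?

The 7 days of the week are the holes and the 90 visitors are the pigeons.
If every day of the week held at most 12 visitors, the total would be at most 7 × 12 = 84, which is less than 90.
So some day of the week holds at least ⌈90/7⌉ = 13 visitors.

13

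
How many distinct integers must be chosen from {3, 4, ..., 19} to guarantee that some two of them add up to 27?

Group the elements by complementary pair {x, 27−x}: {8,19}, {9,18}, {10,17}, …, giving 6 two-element pairs and 5 integers whose partner 27−x falls outside [3,19].
Treating each of those 11 groups as a pigeonhole, one can pick one integer per group — 11 integers — with no two summing to 27.
The 12th integer lands in an occupied pair, forcing a sum of 27.

12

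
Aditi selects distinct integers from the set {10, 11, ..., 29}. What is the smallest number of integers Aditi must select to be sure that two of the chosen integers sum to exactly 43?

13

A set avoiding the sum 43 can contain at most one of each pair {x, 43−x}, plus the 4 elements whose complement lies outside the range.
The integers 10, …, 21 (12 of them) are such a set: any two sum to at least 10+11 = 21 and at most 20+21 = 41 < 43.
Pigeonhole: any 13th integer completes one of the 8 pairs, so 13 choices force a sum of 43.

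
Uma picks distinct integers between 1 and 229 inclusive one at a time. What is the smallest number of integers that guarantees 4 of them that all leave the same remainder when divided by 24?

By pigeonhole, the 24 residue classes mod 24 are the pigeonholes.
With 72 integers one could put 3 in each residue class and have no class reach 4.
The 73rd integer pushes some class to 4, so 24·3 + 1 = 73.

73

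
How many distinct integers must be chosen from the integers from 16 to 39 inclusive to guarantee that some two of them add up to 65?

18

Group the elements by complementary pair {x, 65−x}: {26,39}, {27,38}, {28,37}, …, giving 7 two-element pairs and 10 integers whose partner 65−x falls outside [16,39].
Treating each of those 17 groups as a pigeonhole, one can pick one integer per group — 17 integers — with no two summing to 65.
The 18th integer lands in an occupied pair, forcing a sum of 65.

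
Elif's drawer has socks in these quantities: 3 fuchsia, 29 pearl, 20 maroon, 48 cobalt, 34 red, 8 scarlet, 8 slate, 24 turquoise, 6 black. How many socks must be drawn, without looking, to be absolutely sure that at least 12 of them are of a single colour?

81

The 9 colours are the holes; the socks drawn are the pigeons.
To avoid 12 of any one colour, the worst case takes at most 11 of each colour, or every sock of a colour that has fewer than 11.
That gives 3 + 11 + 11 + 11 + 11 + 8 + 8 + 11 + 6 = 80 socks with no colour reaching 12.
The next sock forces some colour to 12, so 80 + 1 = 81.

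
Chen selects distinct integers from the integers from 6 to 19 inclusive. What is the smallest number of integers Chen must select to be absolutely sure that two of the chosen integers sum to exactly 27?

9

A set avoiding the sum 27 can contain at most one of each pair {x, 27−x}, plus the 2 elements whose complement lies outside the range.
The integers 6, …, 13 (8 of them) are such a set: any two sum to at least 6+7 = 13 and at most 12+13 = 25 < 27.
Any 9th integer completes one of the 6 pairs, so 9 choices force a sum of 27.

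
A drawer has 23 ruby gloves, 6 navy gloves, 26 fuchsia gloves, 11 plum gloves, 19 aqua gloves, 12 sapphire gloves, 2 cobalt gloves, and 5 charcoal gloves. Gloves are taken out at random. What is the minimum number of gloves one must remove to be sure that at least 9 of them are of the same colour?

54

An adversary could hand out at most 8 gloves per colour (navy, cobalt, charcoal run out sooner): 8 + 6 + 8 + 8 + 8 + 8 + 2 + 5 = 53 gloves and still no colour has 9.
One more glove lands in a colour already at 8, so 54 draws are enough and 53 are not.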